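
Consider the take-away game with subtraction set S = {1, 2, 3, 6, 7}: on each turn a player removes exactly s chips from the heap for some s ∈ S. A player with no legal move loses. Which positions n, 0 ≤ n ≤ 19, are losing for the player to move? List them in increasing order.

0, 4, 8, 12, 16

n :  0  1  2  3  4  5  6  7  8  9 10 11 12 13 14 15 16 17 18 19
G :  0  1  2  3  0  1  2  3  0  1  2  3  0  1  2  3  0  1  2  3
P-positions are exactly the n with G(n) = 0.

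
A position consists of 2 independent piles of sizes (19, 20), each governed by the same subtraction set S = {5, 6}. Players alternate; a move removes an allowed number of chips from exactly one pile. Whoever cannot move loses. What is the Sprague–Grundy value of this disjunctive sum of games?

0

All piles use S = {5, 6}:
n :  0  1  2  3  4  5  6  7  8  9 10 11 12 13 14 15 16 17 18 19 20
G :  0  0  0  0  0  1  1  1  1  1  2  0  0  0  0  0  1  1  1  1  1
Pile A: G(19) = 1.
Pile B: G(20) = 1.
Combined Grundy value = 1 ⊕ 1 = 0.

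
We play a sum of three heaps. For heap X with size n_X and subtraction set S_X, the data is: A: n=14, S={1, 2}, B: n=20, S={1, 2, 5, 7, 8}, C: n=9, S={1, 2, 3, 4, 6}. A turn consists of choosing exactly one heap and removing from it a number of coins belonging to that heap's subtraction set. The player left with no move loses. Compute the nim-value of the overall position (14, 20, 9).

Heap A, S = {1, 2}:
n :  0  1  2  3  4  5  6  7  8  9 10 11 12 13 14
G :  0  1  2  0  1  2  0  1  2  0  1  2  0  1  2
G_A(14) = 2.
Heap B, S = {1, 2, 5, 7, 8}:
n :  0  1  2  3  4  5  6  7  8  9 10 11 12 13 14 15 16 17 18 19 20
G :  0  1  2  0  1  2  0  1  2  0  1  2  0  1  2  0  1  2  0  1  2
G_B(20) = 2.
Heap C, S = {1, 2, 3, 4, 6}:
n : 0 1 2 3 4 5 6 7 8 9
G : 0 1 2 3 4 0 1 2 3 4
G_C(9) = 4.
Combined Grundy value = 2 ⊕ 2 ⊕ 4 = 4.

4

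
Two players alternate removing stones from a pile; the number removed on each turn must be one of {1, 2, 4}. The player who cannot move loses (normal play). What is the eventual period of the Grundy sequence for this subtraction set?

n :  0  1  2  3  4  5  6  7  8  9 10 11 12 13 14
G :  0  1  2  0  1  2  0  1  2  0  1  2  0  1  2
G(n+3) = G(n) holds for n = 0,…,3 (a full window of length max(S) = 4), so the sequence is purely periodic with period 3.

3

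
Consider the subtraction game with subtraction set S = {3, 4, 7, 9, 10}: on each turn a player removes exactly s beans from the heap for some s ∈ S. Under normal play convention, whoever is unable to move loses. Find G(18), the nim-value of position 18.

1

n :  0  1  2  3  4  5  6  7  8  9 10 11 12 13 14 15 16 17 18
G :  0  0  0  1  1  1  2  2  2  3  3  3  4  0  0  0  1  1  1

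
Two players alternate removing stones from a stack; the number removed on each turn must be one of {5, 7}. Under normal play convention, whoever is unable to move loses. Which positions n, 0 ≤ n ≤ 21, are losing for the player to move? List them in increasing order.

0, 1, 2, 3, 4, 12, 13, 14, 15, 16

n :  0  1  2  3  4  5  6  7  8  9 10 11 12 13 14 15 16 17 18 19 20 21
G :  0  0  0  0  0  1  1  1  1  1  2  2  0  0  0  0  0  1  1  1  1  1
P-positions are exactly the n with G(n) = 0.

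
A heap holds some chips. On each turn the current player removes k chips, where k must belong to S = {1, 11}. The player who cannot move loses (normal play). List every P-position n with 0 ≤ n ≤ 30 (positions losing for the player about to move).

n :  0  1  2  3  4  5  6  7  8  9 10 11 12 13 14 15 16 17 18 19 20 21 22 23 24 25 26 27 28 29 30
G :  0  1  0  1  0  1  0  1  0  1  0  1  0  1  0  1  0  1  0  1  0  1  0  1  0  1  0  1  0  1  0
P-positions are exactly the n with G(n) = 0.

0, 2, 4, 6, 8, 10, 12, 14, 16, 18, 20, 22, 24, 26, 28, 30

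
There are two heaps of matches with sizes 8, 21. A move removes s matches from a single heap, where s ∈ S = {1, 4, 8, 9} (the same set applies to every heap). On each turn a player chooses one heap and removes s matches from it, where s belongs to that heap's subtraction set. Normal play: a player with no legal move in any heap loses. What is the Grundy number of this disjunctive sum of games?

All heaps use S = {1, 4, 8, 9}:
n :  0  1  2  3  4  5  6  7  8  9 10 11 12 13 14 15 16 17 18 19 20 21
G :  0  1  0  1  2  0  1  0  1  2  3  2  0  1  2  3  2  0  1  0  1  2
Heap A: G(8) = 1.
Heap B: G(21) = 2.
Combined Grundy value = 1 ⊕ 2 = 3.

3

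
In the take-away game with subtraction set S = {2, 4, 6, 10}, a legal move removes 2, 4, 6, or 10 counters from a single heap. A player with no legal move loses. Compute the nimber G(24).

n :  0  1  2  3  4  5  6  7  8  9 10 11 12 13 14 15 16 17 18 19 20 21 22 23 24
G :  0  0  1  1  2  2  3  3  0  0  1  1  2  2  3  3  0  0  1  1  2  2  3  3  0

0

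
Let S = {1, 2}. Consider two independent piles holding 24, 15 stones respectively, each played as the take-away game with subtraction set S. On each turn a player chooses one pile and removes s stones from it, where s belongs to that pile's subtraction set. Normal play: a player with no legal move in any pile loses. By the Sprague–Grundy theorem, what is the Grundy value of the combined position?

All piles use S = {1, 2}:
G(0) = 0
G(1) = mex{0} = 1
G(2) = mex{1,0} = 2
G(3) = mex{2,1} = 0
G(4) = mex{0,2} = 1
G(5) = mex{1,0} = 2
G(6) = mex{2,1} = 0
G(7) = mex{0,2} = 1
G(8) = mex{1,0} = 2
G(9) = mex{2,1} = 0
G(10) = mex{0,2} = 1
G(11) = mex{1,0} = 2
G(12) = mex{2,1} = 0
G(13) = mex{0,2} = 1
G(14) = mex{1,0} = 2
G(15) = mex{2,1} = 0
G(16) = mex{0,2} = 1
G(17) = mex{1,0} = 2
G(18) = mex{2,1} = 0
G(19) = mex{0,2} = 1
G(20) = mex{1,0} = 2
G(21) = mex{2,1} = 0
G(22) = mex{0,2} = 1
G(23) = mex{1,0} = 2
G(24) = mex{2,1} = 0
Pile A: G(24) = 0.
Pile B: G(15) = 0.
Combined Grundy value = 0 ⊕ 0 = 0.

0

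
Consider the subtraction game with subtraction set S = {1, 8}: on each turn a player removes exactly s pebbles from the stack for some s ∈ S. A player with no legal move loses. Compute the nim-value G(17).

n :  0  1  2  3  4  5  6  7  8  9 10 11 12 13 14 15 16 17
G :  0  1  0  1  0  1  0  1  2  0  1  0  1  0  1  0  1  2

2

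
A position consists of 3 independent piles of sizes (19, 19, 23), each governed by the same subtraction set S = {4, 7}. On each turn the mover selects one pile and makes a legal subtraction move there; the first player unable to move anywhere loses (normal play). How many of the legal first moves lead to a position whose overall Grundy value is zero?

All piles use S = {4, 7}:
G(0) = 0
G(1) = mex{} = 0
G(2) = mex{} = 0
G(3) = mex{} = 0
G(4) = mex{0} = 1
G(5) = mex{0} = 1
G(6) = mex{0} = 1
G(7) = mex{0,0} = 1
G(8) = mex{1,0} = 2
G(9) = mex{1,0} = 2
G(10) = mex{1,0} = 2
G(11) = mex{1,1} = 0
G(12) = mex{2,1} = 0
G(13) = mex{2,1} = 0
G(14) = mex{2,1} = 0
G(15) = mex{0,2} = 1
G(16) = mex{0,2} = 1
G(17) = mex{0,2} = 1
G(18) = mex{0,0} = 1
G(19) = mex{1,0} = 2
G(20) = mex{1,0} = 2
G(21) = mex{1,0} = 2
G(22) = mex{1,1} = 0
G(23) = mex{2,1} = 0
Pile A: G(19) = 2.
Pile B: G(19) = 2.
Pile C: G(23) = 0.
Combined Grundy value = 2 ⊕ 2 ⊕ 0 = 0.
A winning move leaves total XOR = 0, i.e. changes one component's Grundy value g to g ⊕ X where X is the current total.
Pile A: target g' = 2⊕0 = 2, but every legal move changes the Grundy value (mex property), so 0 moves.
Pile B: target g' = 2⊕0 = 2, but every legal move changes the Grundy value (mex property), so 0 moves.
Pile C: target g' = 0⊕0 = 0, but every legal move changes the Grundy value (mex property), so 0 moves.

0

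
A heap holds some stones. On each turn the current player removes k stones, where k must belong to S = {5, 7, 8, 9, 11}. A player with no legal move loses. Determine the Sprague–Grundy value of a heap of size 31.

G(0) = 0
G(1) = mex{} = 0
G(2) = mex{} = 0
G(3) = mex{} = 0
G(4) = mex{} = 0
G(5) = mex{0} = 1
G(6) = mex{0} = 1
G(7) = mex{0,0} = 1
G(8) = mex{0,0,0} = 1
G(9) = mex{0,0,0,0} = 1
G(10) = mex{1,0,0,0} = 2
G(11) = mex{1,0,0,0,0} = 2
G(12) = mex{1,1,0,0,0} = 2
G(13) = mex{1,1,1,0,0} = 2
G(14) = mex{1,1,1,1,0} = 2
G(15) = mex{2,1,1,1,0} = 3
G(16) = mex{2,1,1,1,1} = 0
G(17) = mex{2,2,1,1,1} = 0
G(18) = mex{2,2,2,1,1} = 0
G(19) = mex{2,2,2,2,1} = 0
G(20) = mex{3,2,2,2,1} = 0
G(21) = mex{0,2,2,2,2} = 1
G(22) = mex{0,3,2,2,2} = 1
G(23) = mex{0,0,3,2,2} = 1
G(24) = mex{0,0,0,3,2} = 1
G(25) = mex{0,0,0,0,2} = 1
G(26) = mex{1,0,0,0,3} = 2
G(27) = mex{1,0,0,0,0} = 2
G(28) = mex{1,1,0,0,0} = 2
G(29) = mex{1,1,1,0,0} = 2
G(30) = mex{1,1,1,1,0} = 2
G(31) = mex{2,1,1,1,0} = 3

3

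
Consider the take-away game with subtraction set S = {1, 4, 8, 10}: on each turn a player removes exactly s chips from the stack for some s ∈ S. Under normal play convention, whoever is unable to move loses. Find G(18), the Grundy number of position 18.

n :  0  1  2  3  4  5  6  7  8  9 10 11 12 13 14 15 16 17 18
G :  0  1  0  1  2  0  1  0  1  2  3  2  3  4  0  1  0  1  2

2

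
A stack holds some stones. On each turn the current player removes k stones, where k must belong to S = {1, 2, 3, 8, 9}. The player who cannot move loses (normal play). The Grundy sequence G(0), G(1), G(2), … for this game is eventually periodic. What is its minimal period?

G(0) = 0
G(1) = mex{0} = 1
G(2) = mex{1,0} = 2
G(3) = mex{2,1,0} = 3
G(4) = mex{3,2,1} = 0
G(5) = mex{0,3,2} = 1
G(6) = mex{1,0,3} = 2
G(7) = mex{2,1,0} = 3
G(8) = mex{3,2,1,0} = 4
G(9) = mex{4,3,2,1,0} = 5
G(10) = mex{5,4,3,2,1} = 0
G(11) = mex{0,5,4,3,2} = 1
G(12) = mex{1,0,5,0,3} = 2
G(13) = mex{2,1,0,1,0} = 3
G(14) = mex{3,2,1,2,1} = 0
G(15) = mex{0,3,2,3,2} = 1
G(16) = mex{1,0,3,4,3} = 2
G(17) = mex{2,1,0,5,4} = 3
G(18) = mex{3,2,1,0,5} = 4
G(19) = mex{4,3,2,1,0} = 5
G(20) = mex{5,4,3,2,1} = 0
G(21) = mex{0,5,4,3,2} = 1
G(n+10) = G(n) holds for n = 0,…,8 (a full window of length max(S) = 9), so the sequence is purely periodic with period 10.

10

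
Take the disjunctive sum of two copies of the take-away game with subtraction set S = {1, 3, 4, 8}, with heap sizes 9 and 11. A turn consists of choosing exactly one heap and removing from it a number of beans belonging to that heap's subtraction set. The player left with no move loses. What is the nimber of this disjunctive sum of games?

All heaps use S = {1, 3, 4, 8}:
G(0) = 0
G(1) = mex{0} = 1
G(2) = mex{1} = 0
G(3) = mex{0,0} = 1
G(4) = mex{1,1,0} = 2
G(5) = mex{2,0,1} = 3
G(6) = mex{3,1,0} = 2
G(7) = mex{2,2,1} = 0
G(8) = mex{0,3,2,0} = 1
G(9) = mex{1,2,3,1} = 0
G(10) = mex{0,0,2,0} = 1
G(11) = mex{1,1,0,1} = 2
Heap A: G(9) = 0.
Heap B: G(11) = 2.
Combined Grundy value = 0 ⊕ 2 = 2.

2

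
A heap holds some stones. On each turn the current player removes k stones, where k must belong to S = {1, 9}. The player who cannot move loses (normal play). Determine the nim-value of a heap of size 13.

G(0) = 0
G(1) = mex{0} = 1
G(2) = mex{1} = 0
G(3) = mex{0} = 1
G(4) = mex{1} = 0
G(5) = mex{0} = 1
G(6) = mex{1} = 0
G(7) = mex{0} = 1
G(8) = mex{1} = 0
G(9) = mex{0,0} = 1
G(10) = mex{1,1} = 0
G(11) = mex{0,0} = 1
G(12) = mex{1,1} = 0
G(13) = mex{0,0} = 1

1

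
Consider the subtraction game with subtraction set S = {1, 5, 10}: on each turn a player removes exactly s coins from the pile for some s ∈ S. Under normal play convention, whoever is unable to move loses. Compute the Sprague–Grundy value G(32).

n :  0  1  2  3  4  5  6  7  8  9 10 11 12 13 14 15 16 17 18 19 20 21 22 23 24 25 26 27 28 29 30 31 32
G :  0  1  0  1  0  1  0  1  0  1  2  3  2  3  2  0  1  0  1  0  1  0  1  0  1  2  3  2  3  2  0  1  0

0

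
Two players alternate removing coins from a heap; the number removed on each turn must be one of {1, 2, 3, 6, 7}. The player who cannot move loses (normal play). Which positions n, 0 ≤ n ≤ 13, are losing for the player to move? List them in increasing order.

0, 4, 8, 12

n :  0  1  2  3  4  5  6  7  8  9 10 11 12 13
G :  0  1  2  3  0  1  2  3  0  1  2  3  0  1
P-positions are exactly the n with G(n) = 0.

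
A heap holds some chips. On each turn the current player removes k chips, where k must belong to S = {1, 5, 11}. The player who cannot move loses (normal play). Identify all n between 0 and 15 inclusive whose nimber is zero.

n :  0  1  2  3  4  5  6  7  8  9 10 11 12 13 14 15
G :  0  1  0  1  0  1  0  1  0  1  0  1  0  1  0  1
P-positions are exactly the n with G(n) = 0.

0, 2, 4, 6, 8, 10, 12, 14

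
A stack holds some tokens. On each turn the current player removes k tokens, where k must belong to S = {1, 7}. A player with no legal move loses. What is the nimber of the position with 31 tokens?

1

n :  0  1  2  3  4  5  6  7  8  9 10 11 12 13 14 15 16 17 18 19 20 21 22 23 24 25 26 27 28 29 30 31
G :  0  1  0  1  0  1  0  1  0  1  0  1  0  1  0  1  0  1  0  1  0  1  0  1  0  1  0  1  0  1  0  1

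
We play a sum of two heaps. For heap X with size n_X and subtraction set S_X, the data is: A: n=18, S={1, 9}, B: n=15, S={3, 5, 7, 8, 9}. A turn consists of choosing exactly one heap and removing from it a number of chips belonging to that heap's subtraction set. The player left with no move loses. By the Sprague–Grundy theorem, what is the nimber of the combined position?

1

Heap A, S = {1, 9}:
n :  0  1  2  3  4  5  6  7  8  9 10 11 12 13 14 15 16 17 18
G :  0  1  0  1  0  1  0  1  0  1  0  1  0  1  0  1  0  1  0
G_A(18) = 0.
Heap B, S = {3, 5, 7, 8, 9}:
n :  0  1  2  3  4  5  6  7  8  9 10 11 12 13 14 15
G :  0  0  0  1  1  1  2  2  2  3  3  3  0  0  0  1
G_B(15) = 1.
Combined Grundy value = 0 ⊕ 1 = 1.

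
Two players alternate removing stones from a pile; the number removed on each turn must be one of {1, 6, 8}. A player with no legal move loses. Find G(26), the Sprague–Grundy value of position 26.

1

n :  0  1  2  3  4  5  6  7  8  9 10 11 12 13 14 15 16 17 18 19 20 21 22 23 24 25 26
G :  0  1  0  1  0  1  2  0  1  0  1  0  1  2  0  1  0  1  0  1  2  0  1  0  1  0  1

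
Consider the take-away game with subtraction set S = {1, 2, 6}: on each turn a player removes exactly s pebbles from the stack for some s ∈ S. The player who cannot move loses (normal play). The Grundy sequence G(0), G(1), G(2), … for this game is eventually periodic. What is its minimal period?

7

n :  0  1  2  3  4  5  6  7  8  9 10 11 12 13 14 15
G :  0  1  2  0  1  2  3  0  1  2  0  1  2  3  0  1
G(n+7) = G(n) holds for n = 0,…,5 (a full window of length max(S) = 6), so the sequence is purely periodic with period 7.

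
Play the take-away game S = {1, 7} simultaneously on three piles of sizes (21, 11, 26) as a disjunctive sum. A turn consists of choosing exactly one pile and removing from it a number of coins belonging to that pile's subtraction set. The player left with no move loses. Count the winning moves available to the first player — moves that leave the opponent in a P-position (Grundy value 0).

All piles use S = {1, 7}:
n :  0  1  2  3  4  5  6  7  8  9 10 11 12 13 14 15 16 17 18 19 20 21 22 23 24 25 26
G :  0  1  0  1  0  1  0  1  0  1  0  1  0  1  0  1  0  1  0  1  0  1  0  1  0  1  0
Pile A: G(21) = 1.
Pile B: G(11) = 1.
Pile C: G(26) = 0.
Combined Grundy value = 1 ⊕ 1 ⊕ 0 = 0.
A winning move leaves total XOR = 0, i.e. changes one component's Grundy value g to g ⊕ X where X is the current total.
Pile A: target g' = 1⊕0 = 1, but every legal move changes the Grundy value (mex property), so 0 moves.
Pile B: target g' = 1⊕0 = 1, but every legal move changes the Grundy value (mex property), so 0 moves.
Pile C: target g' = 0⊕0 = 0, but every legal move changes the Grundy value (mex property), so 0 moves.

0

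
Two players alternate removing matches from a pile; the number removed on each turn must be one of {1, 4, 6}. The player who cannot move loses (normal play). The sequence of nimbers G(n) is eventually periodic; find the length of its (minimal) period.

G(0) = 0
G(1) = mex{0} = 1
G(2) = mex{1} = 0
G(3) = mex{0} = 1
G(4) = mex{1,0} = 2
G(5) = mex{2,1} = 0
G(6) = mex{0,0,0} = 1
G(7) = mex{1,1,1} = 0
G(8) = mex{0,2,0} = 1
G(9) = mex{1,0,1} = 2
G(10) = mex{2,1,2} = 0
G(11) = mex{0,0,0} = 1
G(12) = mex{1,1,1} = 0
G(13) = mex{0,2,0} = 1
G(14) = mex{1,0,1} = 2
G(n+5) = G(n) holds for n = 0,…,5 (a full window of length max(S) = 6), so the sequence is purely periodic with period 5.

5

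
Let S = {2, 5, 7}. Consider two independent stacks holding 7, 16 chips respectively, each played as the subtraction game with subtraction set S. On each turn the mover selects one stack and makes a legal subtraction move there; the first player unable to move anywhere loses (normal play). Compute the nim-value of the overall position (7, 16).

2

All stacks use S = {2, 5, 7}:
G(0) = 0
G(1) = mex{} = 0
G(2) = mex{0} = 1
G(3) = mex{0} = 1
G(4) = mex{1} = 0
G(5) = mex{1,0} = 2
G(6) = mex{0,0} = 1
G(7) = mex{2,1,0} = 3
G(8) = mex{1,1,0} = 2
G(9) = mex{3,0,1} = 2
G(10) = mex{2,2,1} = 0
G(11) = mex{2,1,0} = 3
G(12) = mex{0,3,2} = 1
G(13) = mex{3,2,1} = 0
G(14) = mex{1,2,3} = 0
G(15) = mex{0,0,2} = 1
G(16) = mex{0,3,2} = 1
Stack A: G(7) = 3.
Stack B: G(16) = 1.
Combined Grundy value = 3 ⊕ 1 = 2.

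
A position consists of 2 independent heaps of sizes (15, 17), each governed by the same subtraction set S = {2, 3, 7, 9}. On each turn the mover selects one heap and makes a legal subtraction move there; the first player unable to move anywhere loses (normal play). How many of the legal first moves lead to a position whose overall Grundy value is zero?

All heaps use S = {2, 3, 7, 9}:
n :  0  1  2  3  4  5  6  7  8  9 10 11 12 13 14 15 16 17
G :  0  0  1  1  2  0  0  1  1  2  2  0  3  1  2  2  0  0
Heap A: G(15) = 2.
Heap B: G(17) = 0.
Combined Grundy value = 2 ⊕ 0 = 2.
A winning move leaves total XOR = 0, i.e. changes one component's Grundy value g to g ⊕ X where X is the current total.
Heap A: need g' = 2⊕2 = 0. Options: 15−2→G=1, 15−3→G=3, 15−7→G=1, 15−9→G=0. Hits: 1.
Heap B: need g' = 0⊕2 = 2. Options: 17−2→G=2, 17−3→G=2, 17−7→G=2, 17−9→G=1. Hits: 3.

4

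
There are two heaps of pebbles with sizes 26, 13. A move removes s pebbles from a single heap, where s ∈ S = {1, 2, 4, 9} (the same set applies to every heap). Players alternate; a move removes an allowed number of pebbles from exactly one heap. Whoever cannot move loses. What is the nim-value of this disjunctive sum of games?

All heaps use S = {1, 2, 4, 9}:
G(0) = 0
G(1) = mex{0} = 1
G(2) = mex{1,0} = 2
G(3) = mex{2,1} = 0
G(4) = mex{0,2,0} = 1
G(5) = mex{1,0,1} = 2
G(6) = mex{2,1,2} = 0
G(7) = mex{0,2,0} = 1
G(8) = mex{1,0,1} = 2
G(9) = mex{2,1,2,0} = 3
G(10) = mex{3,2,0,1} = 4
G(11) = mex{4,3,1,2} = 0
G(12) = mex{0,4,2,0} = 1
G(13) = mex{1,0,3,1} = 2
G(14) = mex{2,1,4,2} = 0
G(15) = mex{0,2,0,0} = 1
G(16) = mex{1,0,1,1} = 2
G(17) = mex{2,1,2,2} = 0
G(18) = mex{0,2,0,3} = 1
G(19) = mex{1,0,1,4} = 2
G(20) = mex{2,1,2,0} = 3
G(21) = mex{3,2,0,1} = 4
G(22) = mex{4,3,1,2} = 0
G(23) = mex{0,4,2,0} = 1
G(24) = mex{1,0,3,1} = 2
G(25) = mex{2,1,4,2} = 0
G(26) = mex{0,2,0,0} = 1
Heap A: G(26) = 1.
Heap B: G(13) = 2.
Combined Grundy value = 1 ⊕ 2 = 3.

3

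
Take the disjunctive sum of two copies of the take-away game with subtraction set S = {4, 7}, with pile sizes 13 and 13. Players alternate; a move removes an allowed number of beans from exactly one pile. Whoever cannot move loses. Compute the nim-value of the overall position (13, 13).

All piles use S = {4, 7}:
G(0) = 0
G(1) = mex{} = 0
G(2) = mex{} = 0
G(3) = mex{} = 0
G(4) = mex{0} = 1
G(5) = mex{0} = 1
G(6) = mex{0} = 1
G(7) = mex{0,0} = 1
G(8) = mex{1,0} = 2
G(9) = mex{1,0} = 2
G(10) = mex{1,0} = 2
G(11) = mex{1,1} = 0
G(12) = mex{2,1} = 0
G(13) = mex{2,1} = 0
Pile A: G(13) = 0.
Pile B: G(13) = 0.
Combined Grundy value = 0 ⊕ 0 = 0.

0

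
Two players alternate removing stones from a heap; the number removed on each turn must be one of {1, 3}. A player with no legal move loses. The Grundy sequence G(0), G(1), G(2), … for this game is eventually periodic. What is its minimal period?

n :  0  1  2  3  4  5  6  7  8  9 10 11 12 13 14
G :  0  1  0  1  0  1  0  1  0  1  0  1  0  1  0
G(n+2) = G(n) holds for n = 0,…,2 (a full window of length max(S) = 3), so the sequence is purely periodic with period 2.

2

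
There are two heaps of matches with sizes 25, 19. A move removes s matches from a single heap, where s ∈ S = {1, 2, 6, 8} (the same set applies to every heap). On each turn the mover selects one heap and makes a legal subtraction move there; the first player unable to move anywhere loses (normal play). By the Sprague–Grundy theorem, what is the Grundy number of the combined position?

3

All heaps use S = {1, 2, 6, 8}:
n :  0  1  2  3  4  5  6  7  8  9 10 11 12 13 14 15 16 17 18 19 20 21 22 23 24 25
G :  0  1  2  0  1  2  3  0  1  2  0  1  2  3  0  1  2  0  1  2  3  0  1  2  0  1
Heap A: G(25) = 1.
Heap B: G(19) = 2.
Combined Grundy value = 1 ⊕ 2 = 3.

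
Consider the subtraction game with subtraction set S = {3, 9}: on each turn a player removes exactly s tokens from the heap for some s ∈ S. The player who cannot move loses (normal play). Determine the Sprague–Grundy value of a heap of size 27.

G(0) = 0
G(1) = mex{} = 0
G(2) = mex{} = 0
G(3) = mex{0} = 1
G(4) = mex{0} = 1
G(5) = mex{0} = 1
G(6) = mex{1} = 0
G(7) = mex{1} = 0
G(8) = mex{1} = 0
G(9) = mex{0,0} = 1
G(10) = mex{0,0} = 1
G(11) = mex{0,0} = 1
G(12) = mex{1,1} = 0
G(13) = mex{1,1} = 0
G(14) = mex{1,1} = 0
G(15) = mex{0,0} = 1
G(16) = mex{0,0} = 1
G(17) = mex{0,0} = 1
G(18) = mex{1,1} = 0
G(19) = mex{1,1} = 0
G(20) = mex{1,1} = 0
G(21) = mex{0,0} = 1
G(22) = mex{0,0} = 1
G(23) = mex{0,0} = 1
G(24) = mex{1,1} = 0
G(25) = mex{1,1} = 0
G(26) = mex{1,1} = 0
G(27) = mex{0,0} = 1

1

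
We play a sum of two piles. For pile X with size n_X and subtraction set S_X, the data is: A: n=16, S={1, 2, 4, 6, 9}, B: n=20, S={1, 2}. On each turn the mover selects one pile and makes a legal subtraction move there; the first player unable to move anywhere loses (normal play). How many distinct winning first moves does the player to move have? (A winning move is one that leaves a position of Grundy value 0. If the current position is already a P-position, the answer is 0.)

Pile A, S = {1, 2, 4, 6, 9}:
G(0) = 0
G(1) = mex{0} = 1
G(2) = mex{1,0} = 2
G(3) = mex{2,1} = 0
G(4) = mex{0,2,0} = 1
G(5) = mex{1,0,1} = 2
G(6) = mex{2,1,2,0} = 3
G(7) = mex{3,2,0,1} = 4
G(8) = mex{4,3,1,2} = 0
G(9) = mex{0,4,2,0,0} = 1
G(10) = mex{1,0,3,1,1} = 2
G(11) = mex{2,1,4,2,2} = 0
G(12) = mex{0,2,0,3,0} = 1
G(13) = mex{1,0,1,4,1} = 2
G(14) = mex{2,1,2,0,2} = 3
G(15) = mex{3,2,0,1,3} = 4
G(16) = mex{4,3,1,2,4} = 0
G_A(16) = 0.
Pile B, S = {1, 2}:
n :  0  1  2  3  4  5  6  7  8  9 10 11 12 13 14 15 16 17 18 19 20
G :  0  1  2  0  1  2  0  1  2  0  1  2  0  1  2  0  1  2  0  1  2
G_B(20) = 2.
Combined Grundy value = 0 ⊕ 2 = 2.
A winning move leaves total XOR = 0, i.e. changes one component's Grundy value g to g ⊕ X where X is the current total.
Pile A: need g' = 0⊕2 = 2. Options: 16−1→G=4, 16−2→G=3, 16−4→G=1, 16−6→G=2, 16−9→G=4. Hits: 1.
Pile B: need g' = 2⊕2 = 0. Options: 20−1→G=1, 20−2→G=0. Hits: 1.

2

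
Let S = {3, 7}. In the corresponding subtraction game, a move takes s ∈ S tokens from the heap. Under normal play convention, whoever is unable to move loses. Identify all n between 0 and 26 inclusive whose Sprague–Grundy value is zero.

n :  0  1  2  3  4  5  6  7  8  9 10 11 12 13 14 15 16 17 18 19 20 21 22 23 24 25 26
G :  0  0  0  1  1  1  0  2  2  1  0  0  0  1  1  1  0  2  2  1  0  0  0  1  1  1  0
P-positions are exactly the n with G(n) = 0.

0, 1, 2, 6, 10, 11, 12, 16, 20, 21, 22, 26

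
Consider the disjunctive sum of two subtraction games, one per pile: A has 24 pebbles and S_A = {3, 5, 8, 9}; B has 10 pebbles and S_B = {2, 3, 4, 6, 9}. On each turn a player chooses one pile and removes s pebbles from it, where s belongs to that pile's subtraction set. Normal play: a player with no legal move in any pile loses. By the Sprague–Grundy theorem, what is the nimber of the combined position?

1

Pile A, S = {3, 5, 8, 9}:
G(0) = 0
G(1) = mex{} = 0
G(2) = mex{} = 0
G(3) = mex{0} = 1
G(4) = mex{0} = 1
G(5) = mex{0,0} = 1
G(6) = mex{1,0} = 2
G(7) = mex{1,0} = 2
G(8) = mex{1,1,0} = 2
G(9) = mex{2,1,0,0} = 3
G(10) = mex{2,1,0,0} = 3
G(11) = mex{2,2,1,0} = 3
G(12) = mex{3,2,1,1} = 0
G(13) = mex{3,2,1,1} = 0
G(14) = mex{3,3,2,1} = 0
G(15) = mex{0,3,2,2} = 1
G(16) = mex{0,3,2,2} = 1
G(17) = mex{0,0,3,2} = 1
G(18) = mex{1,0,3,3} = 2
G(19) = mex{1,0,3,3} = 2
G(20) = mex{1,1,0,3} = 2
G(21) = mex{2,1,0,0} = 3
G(22) = mex{2,1,0,0} = 3
G(23) = mex{2,2,1,0} = 3
G(24) = mex{3,2,1,1} = 0
G_A(24) = 0.
Pile B, S = {2, 3, 4, 6, 9}:
n :  0  1  2  3  4  5  6  7  8  9 10
G :  0  0  1  1  2  2  3  3  0  4  1
G_B(10) = 1.
Combined Grundy value = 0 ⊕ 1 = 1.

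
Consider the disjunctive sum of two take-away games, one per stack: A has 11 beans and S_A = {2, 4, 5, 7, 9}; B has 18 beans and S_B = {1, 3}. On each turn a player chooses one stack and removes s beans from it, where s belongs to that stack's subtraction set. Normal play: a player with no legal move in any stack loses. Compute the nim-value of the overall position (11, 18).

Stack A, S = {2, 4, 5, 7, 9}:
G(0) = 0
G(1) = mex{} = 0
G(2) = mex{0} = 1
G(3) = mex{0} = 1
G(4) = mex{1,0} = 2
G(5) = mex{1,0,0} = 2
G(6) = mex{2,1,0} = 3
G(7) = mex{2,1,1,0} = 3
G(8) = mex{3,2,1,0} = 4
G(9) = mex{3,2,2,1,0} = 4
G(10) = mex{4,3,2,1,0} = 5
G(11) = mex{4,3,3,2,1} = 0
G_A(11) = 0.
Stack B, S = {1, 3}:
G(0) = 0
G(1) = mex{0} = 1
G(2) = mex{1} = 0
G(3) = mex{0,0} = 1
G(4) = mex{1,1} = 0
G(5) = mex{0,0} = 1
G(6) = mex{1,1} = 0
G(7) = mex{0,0} = 1
G(8) = mex{1,1} = 0
G(9) = mex{0,0} = 1
G(10) = mex{1,1} = 0
G(11) = mex{0,0} = 1
G(12) = mex{1,1} = 0
G(13) = mex{0,0} = 1
G(14) = mex{1,1} = 0
G(15) = mex{0,0} = 1
G(16) = mex{1,1} = 0
G(17) = mex{0,0} = 1
G(18) = mex{1,1} = 0
G_B(18) = 0.
Combined Grundy value = 0 ⊕ 0 = 0.

0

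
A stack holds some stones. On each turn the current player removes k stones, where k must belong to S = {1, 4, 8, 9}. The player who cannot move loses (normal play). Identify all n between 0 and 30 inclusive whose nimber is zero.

G(0) = 0
G(1) = mex{0} = 1
G(2) = mex{1} = 0
G(3) = mex{0} = 1
G(4) = mex{1,0} = 2
G(5) = mex{2,1} = 0
G(6) = mex{0,0} = 1
G(7) = mex{1,1} = 0
G(8) = mex{0,2,0} = 1
G(9) = mex{1,0,1,0} = 2
G(10) = mex{2,1,0,1} = 3
G(11) = mex{3,0,1,0} = 2
G(12) = mex{2,1,2,1} = 0
G(13) = mex{0,2,0,2} = 1
G(14) = mex{1,3,1,0} = 2
G(15) = mex{2,2,0,1} = 3
G(16) = mex{3,0,1,0} = 2
G(17) = mex{2,1,2,1} = 0
G(18) = mex{0,2,3,2} = 1
G(19) = mex{1,3,2,3} = 0
G(20) = mex{0,2,0,2} = 1
G(21) = mex{1,0,1,0} = 2
G(22) = mex{2,1,2,1} = 0
G(23) = mex{0,0,3,2} = 1
G(24) = mex{1,1,2,3} = 0
G(25) = mex{0,2,0,2} = 1
G(26) = mex{1,0,1,0} = 2
G(27) = mex{2,1,0,1} = 3
G(28) = mex{3,0,1,0} = 2
G(29) = mex{2,1,2,1} = 0
G(30) = mex{0,2,0,2} = 1
P-positions are exactly the n with G(n) = 0.

0, 2, 5, 7, 12, 17, 19, 22, 24, 29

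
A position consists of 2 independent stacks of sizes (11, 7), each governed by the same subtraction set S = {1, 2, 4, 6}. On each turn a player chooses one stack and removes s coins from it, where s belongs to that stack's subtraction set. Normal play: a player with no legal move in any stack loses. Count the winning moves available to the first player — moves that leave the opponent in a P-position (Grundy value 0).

All stacks use S = {1, 2, 4, 6}:
G(0) = 0
G(1) = mex{0} = 1
G(2) = mex{1,0} = 2
G(3) = mex{2,1} = 0
G(4) = mex{0,2,0} = 1
G(5) = mex{1,0,1} = 2
G(6) = mex{2,1,2,0} = 3
G(7) = mex{3,2,0,1} = 4
G(8) = mex{4,3,1,2} = 0
G(9) = mex{0,4,2,0} = 1
G(10) = mex{1,0,3,1} = 2
G(11) = mex{2,1,4,2} = 0
Stack A: G(11) = 0.
Stack B: G(7) = 4.
Combined Grundy value = 0 ⊕ 4 = 4.
A winning move leaves total XOR = 0, i.e. changes one component's Grundy value g to g ⊕ X where X is the current total.
Stack A: need g' = 0⊕4 = 4. Options: 11−1→G=2, 11−2→G=1, 11−4→G=4, 11−6→G=2. Hits: 1.
Stack B: need g' = 4⊕4 = 0. Options: 7−1→G=3, 7−2→G=2, 7−4→G=0, 7−6→G=1. Hits: 1.

2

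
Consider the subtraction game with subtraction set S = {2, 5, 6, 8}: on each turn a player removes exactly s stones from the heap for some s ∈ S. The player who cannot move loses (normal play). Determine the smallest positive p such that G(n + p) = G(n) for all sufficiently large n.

14

n :  0  1  2  3  4  5  6  7  8  9 10 11 12 13 14 15 16 17 18 19 20 21 22 23 24 25 26 27 28 29
G :  0  0  1  1  0  2  1  3  2  2  3  0  2  1  0  0  1  1  0  2  1  3  2  2  3  0  2  1  0  0
G(n+14) = G(n) holds for n = 0,…,7 (a full window of length max(S) = 8), so the sequence is purely periodic with period 14.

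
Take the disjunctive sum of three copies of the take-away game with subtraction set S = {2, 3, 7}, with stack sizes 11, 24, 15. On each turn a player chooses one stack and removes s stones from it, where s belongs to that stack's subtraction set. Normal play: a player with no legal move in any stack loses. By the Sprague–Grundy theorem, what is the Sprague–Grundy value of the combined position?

2

All stacks use S = {2, 3, 7}:
G(0) = 0
G(1) = mex{} = 0
G(2) = mex{0} = 1
G(3) = mex{0,0} = 1
G(4) = mex{1,0} = 2
G(5) = mex{1,1} = 0
G(6) = mex{2,1} = 0
G(7) = mex{0,2,0} = 1
G(8) = mex{0,0,0} = 1
G(9) = mex{1,0,1} = 2
G(10) = mex{1,1,1} = 0
G(11) = mex{2,1,2} = 0
G(12) = mex{0,2,0} = 1
G(13) = mex{0,0,0} = 1
G(14) = mex{1,0,1} = 2
G(15) = mex{1,1,1} = 0
G(16) = mex{2,1,2} = 0
G(17) = mex{0,2,0} = 1
G(18) = mex{0,0,0} = 1
G(19) = mex{1,0,1} = 2
G(20) = mex{1,1,1} = 0
G(21) = mex{2,1,2} = 0
G(22) = mex{0,2,0} = 1
G(23) = mex{0,0,0} = 1
G(24) = mex{1,0,1} = 2
Stack A: G(11) = 0.
Stack B: G(24) = 2.
Stack C: G(15) = 0.
Combined Grundy value = 0 ⊕ 2 ⊕ 0 = 2.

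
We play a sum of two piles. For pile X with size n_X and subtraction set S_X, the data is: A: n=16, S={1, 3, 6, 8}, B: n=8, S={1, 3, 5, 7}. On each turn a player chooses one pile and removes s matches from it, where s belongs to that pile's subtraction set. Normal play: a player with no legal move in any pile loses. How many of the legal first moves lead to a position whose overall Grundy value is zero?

Pile A, S = {1, 3, 6, 8}:
G(0) = 0
G(1) = mex{0} = 1
G(2) = mex{1} = 0
G(3) = mex{0,0} = 1
G(4) = mex{1,1} = 0
G(5) = mex{0,0} = 1
G(6) = mex{1,1,0} = 2
G(7) = mex{2,0,1} = 3
G(8) = mex{3,1,0,0} = 2
G(9) = mex{2,2,1,1} = 0
G(10) = mex{0,3,0,0} = 1
G(11) = mex{1,2,1,1} = 0
G(12) = mex{0,0,2,0} = 1
G(13) = mex{1,1,3,1} = 0
G(14) = mex{0,0,2,2} = 1
G(15) = mex{1,1,0,3} = 2
G(16) = mex{2,0,1,2} = 3
G_A(16) = 3.
Pile B, S = {1, 3, 5, 7}:
n : 0 1 2 3 4 5 6 7 8
G : 0 1 0 1 0 1 0 1 0
G_B(8) = 0.
Combined Grundy value = 3 ⊕ 0 = 3.
A winning move leaves total XOR = 0, i.e. changes one component's Grundy value g to g ⊕ X where X is the current total.
Pile A: need g' = 3⊕3 = 0. Options: 16−1→G=2, 16−3→G=0, 16−6→G=1, 16−8→G=2. Hits: 1.
Pile B: need g' = 0⊕3 = 3. Options: 8−1→G=1, 8−3→G=1, 8−5→G=1, 8−7→G=1. Hits: 0.

1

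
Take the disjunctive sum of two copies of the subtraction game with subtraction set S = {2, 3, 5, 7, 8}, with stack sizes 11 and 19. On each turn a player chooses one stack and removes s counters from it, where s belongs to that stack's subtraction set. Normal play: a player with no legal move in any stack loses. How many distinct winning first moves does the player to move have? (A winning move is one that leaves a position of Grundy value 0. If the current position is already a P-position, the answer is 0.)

All stacks use S = {2, 3, 5, 7, 8}:
n :  0  1  2  3  4  5  6  7  8  9 10 11 12 13 14 15 16 17 18 19
G :  0  0  1  1  2  2  3  3  4  4  0  0  1  1  2  2  3  3  4  4
Stack A: G(11) = 0.
Stack B: G(19) = 4.
Combined Grundy value = 0 ⊕ 4 = 4.
A winning move leaves total XOR = 0, i.e. changes one component's Grundy value g to g ⊕ X where X is the current total.
Stack A: need g' = 0⊕4 = 4. Options: 11−2→G=4, 11−3→G=4, 11−5→G=3, 11−7→G=2, 11−8→G=1. Hits: 2.
Stack B: need g' = 4⊕4 = 0. Options: 19−2→G=3, 19−3→G=3, 19−5→G=2, 19−7→G=1, 19−8→G=0. Hits: 1.

3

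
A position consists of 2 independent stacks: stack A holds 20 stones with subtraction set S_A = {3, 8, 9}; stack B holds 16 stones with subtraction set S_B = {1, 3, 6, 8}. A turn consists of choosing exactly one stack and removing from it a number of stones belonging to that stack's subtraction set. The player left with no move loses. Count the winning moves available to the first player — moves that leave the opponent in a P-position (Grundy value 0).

Stack A, S = {3, 8, 9}:
n :  0  1  2  3  4  5  6  7  8  9 10 11 12 13 14 15 16 17 18 19 20
G :  0  0  0  1  1  1  0  0  2  1  1  3  0  0  2  1  1  0  0  0  1
G_A(20) = 1.
Stack B, S = {1, 3, 6, 8}:
n :  0  1  2  3  4  5  6  7  8  9 10 11 12 13 14 15 16
G :  0  1  0  1  0  1  2  3  2  0  1  0  1  0  1  2  3
G_B(16) = 3.
Combined Grundy value = 1 ⊕ 3 = 2.
A winning move leaves total XOR = 0, i.e. changes one component's Grundy value g to g ⊕ X where X is the current total.
Stack A: need g' = 1⊕2 = 3. Options: 20−3→G=0, 20−8→G=0, 20−9→G=3. Hits: 1.
Stack B: need g' = 3⊕2 = 1. Options: 16−1→G=2, 16−3→G=0, 16−6→G=1, 16−8→G=2. Hits: 1.

2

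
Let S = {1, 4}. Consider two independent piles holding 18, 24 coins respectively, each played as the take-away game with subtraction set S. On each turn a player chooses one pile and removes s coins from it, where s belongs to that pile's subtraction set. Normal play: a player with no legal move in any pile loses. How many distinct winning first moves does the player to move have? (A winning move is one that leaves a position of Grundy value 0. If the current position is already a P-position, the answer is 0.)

All piles use S = {1, 4}:
n :  0  1  2  3  4  5  6  7  8  9 10 11 12 13 14 15 16 17 18 19 20 21 22 23 24
G :  0  1  0  1  2  0  1  0  1  2  0  1  0  1  2  0  1  0  1  2  0  1  0  1  2
Pile A: G(18) = 1.
Pile B: G(24) = 2.
Combined Grundy value = 1 ⊕ 2 = 3.
A winning move leaves total XOR = 0, i.e. changes one component's Grundy value g to g ⊕ X where X is the current total.
Pile A: need g' = 1⊕3 = 2. Options: 18−1→G=0, 18−4→G=2. Hits: 1.
Pile B: need g' = 2⊕3 = 1. Options: 24−1→G=1, 24−4→G=0. Hits: 1.

2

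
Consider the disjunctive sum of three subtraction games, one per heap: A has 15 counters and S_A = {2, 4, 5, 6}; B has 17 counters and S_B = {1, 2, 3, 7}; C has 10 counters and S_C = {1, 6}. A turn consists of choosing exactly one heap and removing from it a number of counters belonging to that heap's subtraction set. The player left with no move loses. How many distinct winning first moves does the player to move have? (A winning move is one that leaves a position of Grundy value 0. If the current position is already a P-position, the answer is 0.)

Heap A, S = {2, 4, 5, 6}:
n :  0  1  2  3  4  5  6  7  8  9 10 11 12 13 14 15
G :  0  0  1  1  2  2  3  3  0  0  1  1  2  2  3  3
G_A(15) = 3.
Heap B, S = {1, 2, 3, 7}:
n :  0  1  2  3  4  5  6  7  8  9 10 11 12 13 14 15 16 17
G :  0  1  2  3  0  1  2  3  0  1  2  3  0  1  2  3  0  1
G_B(17) = 1.
Heap C, S = {1, 6}:
n :  0  1  2  3  4  5  6  7  8  9 10
G :  0  1  0  1  0  1  2  0  1  0  1
G_C(10) = 1.
Combined Grundy value = 3 ⊕ 1 ⊕ 1 = 3.
A winning move leaves total XOR = 0, i.e. changes one component's Grundy value g to g ⊕ X where X is the current total.
Heap A: need g' = 3⊕3 = 0. Options: 15−2→G=2, 15−4→G=1, 15−5→G=1, 15−6→G=0. Hits: 1.
Heap B: need g' = 1⊕3 = 2. Options: 17−1→G=0, 17−2→G=3, 17−3→G=2, 17−7→G=2. Hits: 2.
Heap C: need g' = 1⊕3 = 2. Options: 10−1→G=0, 10−6→G=0. Hits: 0.

3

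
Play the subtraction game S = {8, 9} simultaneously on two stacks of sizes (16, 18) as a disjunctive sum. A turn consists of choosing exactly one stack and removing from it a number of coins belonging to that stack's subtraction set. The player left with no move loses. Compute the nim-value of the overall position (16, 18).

2

All stacks use S = {8, 9}:
G(0) = 0
G(1) = mex{} = 0
G(2) = mex{} = 0
G(3) = mex{} = 0
G(4) = mex{} = 0
G(5) = mex{} = 0
G(6) = mex{} = 0
G(7) = mex{} = 0
G(8) = mex{0} = 1
G(9) = mex{0,0} = 1
G(10) = mex{0,0} = 1
G(11) = mex{0,0} = 1
G(12) = mex{0,0} = 1
G(13) = mex{0,0} = 1
G(14) = mex{0,0} = 1
G(15) = mex{0,0} = 1
G(16) = mex{1,0} = 2
G(17) = mex{1,1} = 0
G(18) = mex{1,1} = 0
Stack A: G(16) = 2.
Stack B: G(18) = 0.
Combined Grundy value = 2 ⊕ 0 = 2.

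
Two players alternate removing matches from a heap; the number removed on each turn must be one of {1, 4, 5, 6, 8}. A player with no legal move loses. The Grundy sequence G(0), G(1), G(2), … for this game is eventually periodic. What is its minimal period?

G(0) = 0
G(1) = mex{0} = 1
G(2) = mex{1} = 0
G(3) = mex{0} = 1
G(4) = mex{1,0} = 2
G(5) = mex{2,1,0} = 3
G(6) = mex{3,0,1,0} = 2
G(7) = mex{2,1,0,1} = 3
G(8) = mex{3,2,1,0,0} = 4
G(9) = mex{4,3,2,1,1} = 0
G(10) = mex{0,2,3,2,0} = 1
G(11) = mex{1,3,2,3,1} = 0
G(12) = mex{0,4,3,2,2} = 1
G(13) = mex{1,0,4,3,3} = 2
G(14) = mex{2,1,0,4,2} = 3
G(15) = mex{3,0,1,0,3} = 2
G(16) = mex{2,1,0,1,4} = 3
G(17) = mex{3,2,1,0,0} = 4
G(18) = mex{4,3,2,1,1} = 0
G(19) = mex{0,2,3,2,0} = 1
G(n+9) = G(n) holds for n = 0,…,7 (a full window of length max(S) = 8), so the sequence is purely periodic with period 9.

9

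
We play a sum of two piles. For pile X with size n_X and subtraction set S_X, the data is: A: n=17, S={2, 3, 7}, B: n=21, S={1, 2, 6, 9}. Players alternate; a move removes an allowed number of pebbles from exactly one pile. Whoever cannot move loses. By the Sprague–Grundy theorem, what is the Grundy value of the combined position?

1

Pile A, S = {2, 3, 7}:
n :  0  1  2  3  4  5  6  7  8  9 10 11 12 13 14 15 16 17
G :  0  0  1  1  2  0  0  1  1  2  0  0  1  1  2  0  0  1
G_A(17) = 1.
Pile B, S = {1, 2, 6, 9}:
G(0) = 0
G(1) = mex{0} = 1
G(2) = mex{1,0} = 2
G(3) = mex{2,1} = 0
G(4) = mex{0,2} = 1
G(5) = mex{1,0} = 2
G(6) = mex{2,1,0} = 3
G(7) = mex{3,2,1} = 0
G(8) = mex{0,3,2} = 1
G(9) = mex{1,0,0,0} = 2
G(10) = mex{2,1,1,1} = 0
G(11) = mex{0,2,2,2} = 1
G(12) = mex{1,0,3,0} = 2
G(13) = mex{2,1,0,1} = 3
G(14) = mex{3,2,1,2} = 0
G(15) = mex{0,3,2,3} = 1
G(16) = mex{1,0,0,0} = 2
G(17) = mex{2,1,1,1} = 0
G(18) = mex{0,2,2,2} = 1
G(19) = mex{1,0,3,0} = 2
G(20) = mex{2,1,0,1} = 3
G(21) = mex{3,2,1,2} = 0
G_B(21) = 0.
Combined Grundy value = 1 ⊕ 0 = 1.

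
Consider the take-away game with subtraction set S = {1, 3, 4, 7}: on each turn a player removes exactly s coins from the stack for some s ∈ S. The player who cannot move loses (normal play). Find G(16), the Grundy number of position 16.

G(0) = 0
G(1) = mex{0} = 1
G(2) = mex{1} = 0
G(3) = mex{0,0} = 1
G(4) = mex{1,1,0} = 2
G(5) = mex{2,0,1} = 3
G(6) = mex{3,1,0} = 2
G(7) = mex{2,2,1,0} = 3
G(8) = mex{3,3,2,1} = 0
G(9) = mex{0,2,3,0} = 1
G(10) = mex{1,3,2,1} = 0
G(11) = mex{0,0,3,2} = 1
G(12) = mex{1,1,0,3} = 2
G(13) = mex{2,0,1,2} = 3
G(14) = mex{3,1,0,3} = 2
G(15) = mex{2,2,1,0} = 3
G(16) = mex{3,3,2,1} = 0

0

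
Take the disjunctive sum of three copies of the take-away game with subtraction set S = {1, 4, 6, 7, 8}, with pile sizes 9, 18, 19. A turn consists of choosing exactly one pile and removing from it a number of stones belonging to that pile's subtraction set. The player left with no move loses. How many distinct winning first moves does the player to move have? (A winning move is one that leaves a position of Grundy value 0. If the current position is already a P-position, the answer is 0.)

All piles use S = {1, 4, 6, 7, 8}:
G(0) = 0
G(1) = mex{0} = 1
G(2) = mex{1} = 0
G(3) = mex{0} = 1
G(4) = mex{1,0} = 2
G(5) = mex{2,1} = 0
G(6) = mex{0,0,0} = 1
G(7) = mex{1,1,1,0} = 2
G(8) = mex{2,2,0,1,0} = 3
G(9) = mex{3,0,1,0,1} = 2
G(10) = mex{2,1,2,1,0} = 3
G(11) = mex{3,2,0,2,1} = 4
G(12) = mex{4,3,1,0,2} = 5
G(13) = mex{5,2,2,1,0} = 3
G(14) = mex{3,3,3,2,1} = 0
G(15) = mex{0,4,2,3,2} = 1
G(16) = mex{1,5,3,2,3} = 0
G(17) = mex{0,3,4,3,2} = 1
G(18) = mex{1,0,5,4,3} = 2
G(19) = mex{2,1,3,5,4} = 0
Pile A: G(9) = 2.
Pile B: G(18) = 2.
Pile C: G(19) = 0.
Combined Grundy value = 2 ⊕ 2 ⊕ 0 = 0.
A winning move leaves total XOR = 0, i.e. changes one component's Grundy value g to g ⊕ X where X is the current total.
Pile A: target g' = 2⊕0 = 2, but every legal move changes the Grundy value (mex property), so 0 moves.
Pile B: target g' = 2⊕0 = 2, but every legal move changes the Grundy value (mex property), so 0 moves.
Pile C: target g' = 0⊕0 = 0, but every legal move changes the Grundy value (mex property), so 0 moves.

0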